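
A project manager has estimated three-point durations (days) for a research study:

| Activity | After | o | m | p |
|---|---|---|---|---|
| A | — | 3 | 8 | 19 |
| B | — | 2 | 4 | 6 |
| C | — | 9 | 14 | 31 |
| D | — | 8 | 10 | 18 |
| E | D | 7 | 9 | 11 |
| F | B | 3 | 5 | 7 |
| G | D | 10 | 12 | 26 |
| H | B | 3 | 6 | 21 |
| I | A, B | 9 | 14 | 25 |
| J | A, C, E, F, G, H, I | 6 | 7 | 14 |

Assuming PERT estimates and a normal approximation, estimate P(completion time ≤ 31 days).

0.279

te_A = (3 + 4·8 + 19)/6 = 54/6 = 9; σ²_A = ((19−3)/6)² = 7.111
te_B = (2 + 4·4 + 6)/6 = 24/6 = 4; σ²_B = ((6−2)/6)² = 0.444
te_C = (9 + 4·14 + 31)/6 = 96/6 = 16; σ²_C = ((31−9)/6)² = 13.444
te_D = (8 + 4·10 + 18)/6 = 66/6 = 11; σ²_D = ((18−8)/6)² = 2.778
te_E = (7 + 4·9 + 11)/6 = 54/6 = 9; σ²_E = ((11−7)/6)² = 0.444
te_F = (3 + 4·5 + 7)/6 = 30/6 = 5; σ²_F = ((7−3)/6)² = 0.444
te_G = (10 + 4·12 + 26)/6 = 84/6 = 14; σ²_G = ((26−10)/6)² = 7.111
te_H = (3 + 4·6 + 21)/6 = 48/6 = 8; σ²_H = ((21−3)/6)² = 9.000
te_I = (9 + 4·14 + 25)/6 = 90/6 = 15; σ²_I = ((25−9)/6)² = 7.111
te_J = (6 + 4·7 + 14)/6 = 48/6 = 8; σ²_J = ((14−6)/6)² = 1.778

Forward pass:
ES_A = 0; EF_A = 9
ES_B = 0; EF_B = 4
ES_C = 0; EF_C = 16
ES_D = 0; EF_D = 11
ES_E = 11; EF_E = 11+9 = 20
ES_F = 4; EF_F = 4+5 = 9
ES_G = 11; EF_G = 11+14 = 25
ES_H = 4; EF_H = 4+8 = 12
ES_I = max(EF_A=9, EF_B=4) = 9; EF_I = 9+15 = 24
ES_J = max(EF_A=9, EF_C=16, EF_E=20, EF_F=9, EF_G=25, EF_H=12, EF_I=24) = 25; EF_J = 25+8 = 33
Expected project duration μ = 33 days. Critical path: D → G → J.

Variance along critical path = 2.778 + 7.111 + 1.778 = 11.667; σ = √11.667 = 3.416 days.
Z = (31 − 33) / 3.416 = -0.586
P(T ≤ 31) = Φ(-0.586) ≈ 0.279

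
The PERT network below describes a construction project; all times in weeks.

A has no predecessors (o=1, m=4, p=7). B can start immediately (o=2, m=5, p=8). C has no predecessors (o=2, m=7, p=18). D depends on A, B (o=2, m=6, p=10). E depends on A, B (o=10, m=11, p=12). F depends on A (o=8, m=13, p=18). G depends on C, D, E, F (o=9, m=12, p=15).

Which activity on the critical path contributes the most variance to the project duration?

F

te_A = (1 + 4·4 + 7)/6 = 24/6 = 4; σ²_A = ((7−1)/6)² = 1.000
te_B = (2 + 4·5 + 8)/6 = 30/6 = 5; σ²_B = ((8−2)/6)² = 1.000
te_C = (2 + 4·7 + 18)/6 = 48/6 = 8; σ²_C = ((18−2)/6)² = 7.111
te_D = (2 + 4·6 + 10)/6 = 36/6 = 6; σ²_D = ((10−2)/6)² = 1.778
te_E = (10 + 4·11 + 12)/6 = 66/6 = 11; σ²_E = ((12−10)/6)² = 0.111
te_F = (8 + 4·13 + 18)/6 = 78/6 = 13; σ²_F = ((18−8)/6)² = 2.778
te_G = (9 + 4·12 + 15)/6 = 72/6 = 12; σ²_G = ((15−9)/6)² = 1.000

Forward pass:
ES_A = 0; EF_A = 4
ES_B = 0; EF_B = 5
ES_C = 0; EF_C = 8
ES_D = max(EF_A=4, EF_B=5) = 5; EF_D = 5+6 = 11
ES_E = max(EF_A=4, EF_B=5) = 5; EF_E = 5+11 = 16
ES_F = 4; EF_F = 4+13 = 17
ES_G = max(EF_C=8, EF_D=11, EF_E=16, EF_F=17) = 17; EF_G = 17+12 = 29
Expected project duration μ = 29 weeks. Critical path: A → F → G.

Variances on critical path: σ²_A=1.000, σ²_F=2.778, σ²_G=1.000.
Largest is σ²_F = 2.778.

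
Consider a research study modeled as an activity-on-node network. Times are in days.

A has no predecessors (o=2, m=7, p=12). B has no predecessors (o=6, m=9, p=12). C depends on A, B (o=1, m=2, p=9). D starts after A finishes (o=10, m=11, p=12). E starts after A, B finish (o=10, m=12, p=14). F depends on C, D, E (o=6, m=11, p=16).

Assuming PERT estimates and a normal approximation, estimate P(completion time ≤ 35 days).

0.928

te_A = (2 + 4·7 + 12)/6 = 42/6 = 7; σ²_A = ((12−2)/6)² = 2.778
te_B = (6 + 4·9 + 12)/6 = 54/6 = 9; σ²_B = ((12−6)/6)² = 1.000
te_C = (1 + 4·2 + 9)/6 = 18/6 = 3; σ²_C = ((9−1)/6)² = 1.778
te_D = (10 + 4·11 + 12)/6 = 66/6 = 11; σ²_D = ((12−10)/6)² = 0.111
te_E = (10 + 4·12 + 14)/6 = 72/6 = 12; σ²_E = ((14−10)/6)² = 0.444
te_F = (6 + 4·11 + 16)/6 = 66/6 = 11; σ²_F = ((16−6)/6)² = 2.778

Forward pass:
ES_A = 0; EF_A = 7
ES_B = 0; EF_B = 9
ES_C = max(EF_A=7, EF_B=9) = 9; EF_C = 9+3 = 12
ES_D = 7; EF_D = 7+11 = 18
ES_E = max(EF_A=7, EF_B=9) = 9; EF_E = 9+12 = 21
ES_F = max(EF_C=12, EF_D=18, EF_E=21) = 21; EF_F = 21+11 = 32
Expected project duration μ = 32 days. Critical path: B → E → F.

Variance along critical path = 1.000 + 0.444 + 2.778 = 4.222; σ = √4.222 = 2.055 days.
Z = (35 − 32) / 2.055 = 1.460
P(T ≤ 35) = Φ(1.460) ≈ 0.928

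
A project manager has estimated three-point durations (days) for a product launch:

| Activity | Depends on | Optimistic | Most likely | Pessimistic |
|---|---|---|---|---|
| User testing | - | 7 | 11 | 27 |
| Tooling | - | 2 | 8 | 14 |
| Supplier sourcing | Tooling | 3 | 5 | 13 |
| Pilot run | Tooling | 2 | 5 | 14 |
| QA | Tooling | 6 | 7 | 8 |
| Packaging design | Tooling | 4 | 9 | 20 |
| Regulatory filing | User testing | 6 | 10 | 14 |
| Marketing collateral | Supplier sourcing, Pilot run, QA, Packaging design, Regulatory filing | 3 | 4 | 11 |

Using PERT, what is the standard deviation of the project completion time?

te_User testing = (7 + 4·11 + 27)/6 = 78/6 = 13; σ²_User testing = ((27−7)/6)² = 11.111
te_Tooling = (2 + 4·8 + 14)/6 = 48/6 = 8; σ²_Tooling = ((14−2)/6)² = 4.000
te_Supplier sourcing = (3 + 4·5 + 13)/6 = 36/6 = 6; σ²_Supplier sourcing = ((13−3)/6)² = 2.778
te_Pilot run = (2 + 4·5 + 14)/6 = 36/6 = 6; σ²_Pilot run = ((14−2)/6)² = 4.000
te_QA = (6 + 4·7 + 8)/6 = 42/6 = 7; σ²_QA = ((8−6)/6)² = 0.111
te_Packaging design = (4 + 4·9 + 20)/6 = 60/6 = 10; σ²_Packaging design = ((20−4)/6)² = 7.111
te_Regulatory filing = (6 + 4·10 + 14)/6 = 60/6 = 10; σ²_Regulatory filing = ((14−6)/6)² = 1.778
te_Marketing collateral = (3 + 4·4 + 11)/6 = 30/6 = 5; σ²_Marketing collateral = ((11−3)/6)² = 1.778

Forward pass:
ES_User testing = 0; EF_User testing = 13
ES_Tooling = 0; EF_Tooling = 8
ES_Supplier sourcing = 8; EF_Supplier sourcing = 8+6 = 14
ES_Pilot run = 8; EF_Pilot run = 8+6 = 14
ES_QA = 8; EF_QA = 8+7 = 15
ES_Packaging design = 8; EF_Packaging design = 8+10 = 18
ES_Regulatory filing = 13; EF_Regulatory filing = 13+10 = 23
ES_Marketing collateral = max(EF_Supplier sourcing=14, EF_Pilot run=14, EF_QA=15, EF_Packaging design=18, EF_Regulatory filing=23) = 23; EF_Marketing collateral = 23+5 = 28
Expected project duration μ = 28 days. Critical path: User testing → Regulatory filing → Marketing collateral.

Variance along critical path = 11.111 + 1.778 + 1.778 = 14.667
σ = √14.667 = 3.830 days

3.83 days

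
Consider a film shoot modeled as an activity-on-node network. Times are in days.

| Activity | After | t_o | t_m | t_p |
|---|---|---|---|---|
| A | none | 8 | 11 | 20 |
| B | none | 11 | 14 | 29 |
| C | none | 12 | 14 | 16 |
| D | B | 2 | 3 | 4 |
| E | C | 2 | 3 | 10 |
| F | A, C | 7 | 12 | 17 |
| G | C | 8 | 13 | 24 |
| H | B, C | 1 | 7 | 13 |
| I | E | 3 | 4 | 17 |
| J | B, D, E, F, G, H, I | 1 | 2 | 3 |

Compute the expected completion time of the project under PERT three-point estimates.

te_A = (8 + 4·11 + 20)/6 = 72/6 = 12
te_B = (11 + 4·14 + 29)/6 = 96/6 = 16
te_C = (12 + 4·14 + 16)/6 = 84/6 = 14
te_D = (2 + 4·3 + 4)/6 = 18/6 = 3
te_E = (2 + 4·3 + 10)/6 = 24/6 = 4
te_F = (7 + 4·12 + 17)/6 = 72/6 = 12
te_G = (8 + 4·13 + 24)/6 = 84/6 = 14
te_H = (1 + 4·7 + 13)/6 = 42/6 = 7
te_I = (3 + 4·4 + 17)/6 = 36/6 = 6
te_J = (1 + 4·2 + 3)/6 = 12/6 = 2

Forward pass:
ES_A = 0; EF_A = 12
ES_B = 0; EF_B = 16
ES_C = 0; EF_C = 14
ES_D = 16; EF_D = 16+3 = 19
ES_E = 14; EF_E = 14+4 = 18
ES_F = max(EF_A=12, EF_C=14) = 14; EF_F = 14+12 = 26
ES_G = 14; EF_G = 14+14 = 28
ES_H = max(EF_B=16, EF_C=14) = 16; EF_H = 16+7 = 23
ES_I = 18; EF_I = 18+6 = 24
ES_J = max(EF_B=16, EF_D=19, EF_E=18, EF_F=26, EF_G=28, EF_H=23, EF_I=24) = 28; EF_J = 28+2 = 30
Expected project duration μ = 30 days. Critical path: C → G → J.

30 days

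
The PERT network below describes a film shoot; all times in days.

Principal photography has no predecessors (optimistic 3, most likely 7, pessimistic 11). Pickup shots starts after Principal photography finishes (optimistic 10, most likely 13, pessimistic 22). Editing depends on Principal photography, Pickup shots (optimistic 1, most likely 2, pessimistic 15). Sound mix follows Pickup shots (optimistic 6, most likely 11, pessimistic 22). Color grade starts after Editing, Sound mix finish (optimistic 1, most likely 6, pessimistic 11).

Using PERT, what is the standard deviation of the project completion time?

te_Principal photography = (3 + 4·7 + 11)/6 = 42/6 = 7; σ²_Principal photography = ((11−3)/6)² = 1.778
te_Pickup shots = (10 + 4·13 + 22)/6 = 84/6 = 14; σ²_Pickup shots = ((22−10)/6)² = 4.000
te_Editing = (1 + 4·2 + 15)/6 = 24/6 = 4; σ²_Editing = ((15−1)/6)² = 5.444
te_Sound mix = (6 + 4·11 + 22)/6 = 72/6 = 12; σ²_Sound mix = ((22−6)/6)² = 7.111
te_Color grade = (1 + 4·6 + 11)/6 = 36/6 = 6; σ²_Color grade = ((11−1)/6)² = 2.778

Forward pass:
ES_Principal photography = 0; EF_Principal photography = 7
ES_Pickup shots = 7; EF_Pickup shots = 7+14 = 21
ES_Editing = max(EF_Principal photography=7, EF_Pickup shots=21) = 21; EF_Editing = 21+4 = 25
ES_Sound mix = 21; EF_Sound mix = 21+12 = 33
ES_Color grade = max(EF_Editing=25, EF_Sound mix=33) = 33; EF_Color grade = 33+6 = 39
Expected project duration μ = 39 days. Critical path: Principal photography → Pickup shots → Sound mix → Color grade.

Variance along critical path = 1.778 + 4.000 + 7.111 + 2.778 = 15.667
σ = √15.667 = 3.958 days

3.96 days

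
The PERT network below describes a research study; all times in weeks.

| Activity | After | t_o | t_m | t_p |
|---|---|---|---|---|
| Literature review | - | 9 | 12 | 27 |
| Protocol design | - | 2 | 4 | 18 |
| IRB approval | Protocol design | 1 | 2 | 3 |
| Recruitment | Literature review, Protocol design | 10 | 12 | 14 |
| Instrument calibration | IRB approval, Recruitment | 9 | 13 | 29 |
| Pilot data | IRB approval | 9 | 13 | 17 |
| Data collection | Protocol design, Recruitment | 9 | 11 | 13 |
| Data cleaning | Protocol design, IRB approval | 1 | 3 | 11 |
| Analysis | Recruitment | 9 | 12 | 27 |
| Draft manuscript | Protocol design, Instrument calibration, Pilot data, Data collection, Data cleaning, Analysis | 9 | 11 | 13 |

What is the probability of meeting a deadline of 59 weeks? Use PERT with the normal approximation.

0.937

te_Literature review = (9 + 4·12 + 27)/6 = 84/6 = 14; σ²_Literature review = ((27−9)/6)² = 9.000
te_Protocol design = (2 + 4·4 + 18)/6 = 36/6 = 6; σ²_Protocol design = ((18−2)/6)² = 7.111
te_IRB approval = (1 + 4·2 + 3)/6 = 12/6 = 2; σ²_IRB approval = ((3−1)/6)² = 0.111
te_Recruitment = (10 + 4·12 + 14)/6 = 72/6 = 12; σ²_Recruitment = ((14−10)/6)² = 0.444
te_Instrument calibration = (9 + 4·13 + 29)/6 = 90/6 = 15; σ²_Instrument calibration = ((29−9)/6)² = 11.111
te_Pilot data = (9 + 4·13 + 17)/6 = 78/6 = 13; σ²_Pilot data = ((17−9)/6)² = 1.778
te_Data collection = (9 + 4·11 + 13)/6 = 66/6 = 11; σ²_Data collection = ((13−9)/6)² = 0.444
te_Data cleaning = (1 + 4·3 + 11)/6 = 24/6 = 4; σ²_Data cleaning = ((11−1)/6)² = 2.778
te_Analysis = (9 + 4·12 + 27)/6 = 84/6 = 14; σ²_Analysis = ((27−9)/6)² = 9.000
te_Draft manuscript = (9 + 4·11 + 13)/6 = 66/6 = 11; σ²_Draft manuscript = ((13−9)/6)² = 0.444

Forward pass:
ES_Literature review = 0; EF_Literature review = 14
ES_Protocol design = 0; EF_Protocol design = 6
ES_IRB approval = 6; EF_IRB approval = 6+2 = 8
ES_Recruitment = max(EF_Literature review=14, EF_Protocol design=6) = 14; EF_Recruitment = 14+12 = 26
ES_Instrument calibration = max(EF_IRB approval=8, EF_Recruitment=26) = 26; EF_Instrument calibration = 26+15 = 41
ES_Pilot data = 8; EF_Pilot data = 8+13 = 21
ES_Data collection = max(EF_Protocol design=6, EF_Recruitment=26) = 26; EF_Data collection = 26+11 = 37
ES_Data cleaning = max(EF_Protocol design=6, EF_IRB approval=8) = 8; EF_Data cleaning = 8+4 = 12
ES_Analysis = 26; EF_Analysis = 26+14 = 40
ES_Draft manuscript = max(EF_Protocol design=6, EF_Instrument calibration=41, EF_Pilot data=21, EF_Data collection=37, EF_Data cleaning=12, EF_Analysis=40) = 41; EF_Draft manuscript = 41+11 = 52
Expected project duration μ = 52 weeks. Critical path: Literature review → Recruitment → Instrument calibration → Draft manuscript.

Variance along critical path = 9.000 + 0.444 + 11.111 + 0.444 = 21.000; σ = √21.000 = 4.583 weeks.
Z = (59 − 52) / 4.583 = 1.528
P(T ≤ 59) = Φ(1.528) ≈ 0.937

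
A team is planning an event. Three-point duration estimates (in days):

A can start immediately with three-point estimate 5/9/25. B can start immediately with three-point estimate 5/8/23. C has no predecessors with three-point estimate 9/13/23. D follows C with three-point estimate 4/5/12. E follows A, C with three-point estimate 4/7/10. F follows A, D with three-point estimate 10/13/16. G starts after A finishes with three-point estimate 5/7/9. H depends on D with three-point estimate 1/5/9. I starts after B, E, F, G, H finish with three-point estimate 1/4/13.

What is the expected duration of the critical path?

38 days

te_A = (5 + 4·9 + 25)/6 = 66/6 = 11
te_B = (5 + 4·8 + 23)/6 = 60/6 = 10
te_C = (9 + 4·13 + 23)/6 = 84/6 = 14
te_D = (4 + 4·5 + 12)/6 = 36/6 = 6
te_E = (4 + 4·7 + 10)/6 = 42/6 = 7
te_F = (10 + 4·13 + 16)/6 = 78/6 = 13
te_G = (5 + 4·7 + 9)/6 = 42/6 = 7
te_H = (1 + 4·5 + 9)/6 = 30/6 = 5
te_I = (1 + 4·4 + 13)/6 = 30/6 = 5

Forward pass:
ES_A = 0; EF_A = 11
ES_B = 0; EF_B = 10
ES_C = 0; EF_C = 14
ES_D = 14; EF_D = 14+6 = 20
ES_E = max(EF_A=11, EF_C=14) = 14; EF_E = 14+7 = 21
ES_F = max(EF_A=11, EF_D=20) = 20; EF_F = 20+13 = 33
ES_G = 11; EF_G = 11+7 = 18
ES_H = 20; EF_H = 20+5 = 25
ES_I = max(EF_B=10, EF_E=21, EF_F=33, EF_G=18, EF_H=25) = 33; EF_I = 33+5 = 38
Expected project duration μ = 38 days. Critical path: C → D → F → I.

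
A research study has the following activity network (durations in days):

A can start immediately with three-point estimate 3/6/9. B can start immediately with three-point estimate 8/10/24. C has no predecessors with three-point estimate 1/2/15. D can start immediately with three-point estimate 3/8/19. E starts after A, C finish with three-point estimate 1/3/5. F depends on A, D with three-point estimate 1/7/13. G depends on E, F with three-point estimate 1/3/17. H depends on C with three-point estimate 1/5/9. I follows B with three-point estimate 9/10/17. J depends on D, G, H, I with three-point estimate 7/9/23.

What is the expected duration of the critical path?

34 days

te_A = (3 + 4·6 + 9)/6 = 36/6 = 6
te_B = (8 + 4·10 + 24)/6 = 72/6 = 12
te_C = (1 + 4·2 + 15)/6 = 24/6 = 4
te_D = (3 + 4·8 + 19)/6 = 54/6 = 9
te_E = (1 + 4·3 + 5)/6 = 18/6 = 3
te_F = (1 + 4·7 + 13)/6 = 42/6 = 7
te_G = (1 + 4·3 + 17)/6 = 30/6 = 5
te_H = (1 + 4·5 + 9)/6 = 30/6 = 5
te_I = (9 + 4·10 + 17)/6 = 66/6 = 11
te_J = (7 + 4·9 + 23)/6 = 66/6 = 11

Forward pass:
ES_A = 0; EF_A = 6
ES_B = 0; EF_B = 12
ES_C = 0; EF_C = 4
ES_D = 0; EF_D = 9
ES_E = max(EF_A=6, EF_C=4) = 6; EF_E = 6+3 = 9
ES_F = max(EF_A=6, EF_D=9) = 9; EF_F = 9+7 = 16
ES_G = max(EF_E=9, EF_F=16) = 16; EF_G = 16+5 = 21
ES_H = 4; EF_H = 4+5 = 9
ES_I = 12; EF_I = 12+11 = 23
ES_J = max(EF_D=9, EF_G=21, EF_H=9, EF_I=23) = 23; EF_J = 23+11 = 34
Expected project duration μ = 34 days. Critical path: B → I → J.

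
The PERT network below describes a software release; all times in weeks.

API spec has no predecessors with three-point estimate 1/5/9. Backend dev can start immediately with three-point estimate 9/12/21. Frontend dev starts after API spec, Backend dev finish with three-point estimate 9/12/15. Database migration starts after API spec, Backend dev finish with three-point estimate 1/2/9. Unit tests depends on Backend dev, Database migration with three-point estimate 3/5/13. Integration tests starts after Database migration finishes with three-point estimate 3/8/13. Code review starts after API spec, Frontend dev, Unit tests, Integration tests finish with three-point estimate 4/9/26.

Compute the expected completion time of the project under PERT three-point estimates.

36 weeks

te_API spec = (1 + 4·5 + 9)/6 = 30/6 = 5
te_Backend dev = (9 + 4·12 + 21)/6 = 78/6 = 13
te_Frontend dev = (9 + 4·12 + 15)/6 = 72/6 = 12
te_Database migration = (1 + 4·2 + 9)/6 = 18/6 = 3
te_Unit tests = (3 + 4·5 + 13)/6 = 36/6 = 6
te_Integration tests = (3 + 4·8 + 13)/6 = 48/6 = 8
te_Code review = (4 + 4·9 + 26)/6 = 66/6 = 11

Forward pass:
ES_API spec = 0; EF_API spec = 5
ES_Backend dev = 0; EF_Backend dev = 13
ES_Frontend dev = max(EF_API spec=5, EF_Backend dev=13) = 13; EF_Frontend dev = 13+12 = 25
ES_Database migration = max(EF_API spec=5, EF_Backend dev=13) = 13; EF_Database migration = 13+3 = 16
ES_Unit tests = max(EF_Backend dev=13, EF_Database migration=16) = 16; EF_Unit tests = 16+6 = 22
ES_Integration tests = 16; EF_Integration tests = 16+8 = 24
ES_Code review = max(EF_API spec=5, EF_Frontend dev=25, EF_Unit tests=22, EF_Integration tests=24) = 25; EF_Code review = 25+11 = 36
Expected project duration μ = 36 weeks. Critical path: Backend dev → Frontend dev → Code review.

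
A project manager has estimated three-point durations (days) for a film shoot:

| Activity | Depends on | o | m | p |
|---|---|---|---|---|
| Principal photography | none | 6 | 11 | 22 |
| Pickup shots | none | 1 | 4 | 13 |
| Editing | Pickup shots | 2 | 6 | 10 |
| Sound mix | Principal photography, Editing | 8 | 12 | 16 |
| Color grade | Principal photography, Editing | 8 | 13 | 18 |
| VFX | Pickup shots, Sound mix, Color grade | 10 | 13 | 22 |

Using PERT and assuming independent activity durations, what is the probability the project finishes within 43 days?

0.858

te_Principal photography = (6 + 4·11 + 22)/6 = 72/6 = 12; σ²_Principal photography = ((22−6)/6)² = 7.111
te_Pickup shots = (1 + 4·4 + 13)/6 = 30/6 = 5; σ²_Pickup shots = ((13−1)/6)² = 4.000
te_Editing = (2 + 4·6 + 10)/6 = 36/6 = 6; σ²_Editing = ((10−2)/6)² = 1.778
te_Sound mix = (8 + 4·12 + 16)/6 = 72/6 = 12; σ²_Sound mix = ((16−8)/6)² = 1.778
te_Color grade = (8 + 4·13 + 18)/6 = 78/6 = 13; σ²_Color grade = ((18−8)/6)² = 2.778
te_VFX = (10 + 4·13 + 22)/6 = 84/6 = 14; σ²_VFX = ((22−10)/6)² = 4.000

Forward pass:
ES_Principal photography = 0; EF_Principal photography = 12
ES_Pickup shots = 0; EF_Pickup shots = 5
ES_Editing = 5; EF_Editing = 5+6 = 11
ES_Sound mix = max(EF_Principal photography=12, EF_Editing=11) = 12; EF_Sound mix = 12+12 = 24
ES_Color grade = max(EF_Principal photography=12, EF_Editing=11) = 12; EF_Color grade = 12+13 = 25
ES_VFX = max(EF_Pickup shots=5, EF_Sound mix=24, EF_Color grade=25) = 25; EF_VFX = 25+14 = 39
Expected project duration μ = 39 days. Critical path: Principal photography → Color grade → VFX.

Variance along critical path = 7.111 + 2.778 + 4.000 = 13.889; σ = √13.889 = 3.727 days.
Z = (43 − 39) / 3.727 = 1.073
P(T ≤ 43) = Φ(1.073) ≈ 0.858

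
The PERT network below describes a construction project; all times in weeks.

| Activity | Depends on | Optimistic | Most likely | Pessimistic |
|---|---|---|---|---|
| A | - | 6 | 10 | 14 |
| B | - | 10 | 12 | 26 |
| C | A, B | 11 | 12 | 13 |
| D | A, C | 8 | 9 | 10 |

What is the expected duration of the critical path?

35 weeks

te_A = (6 + 4·10 + 14)/6 = 60/6 = 10
te_B = (10 + 4·12 + 26)/6 = 84/6 = 14
te_C = (11 + 4·12 + 13)/6 = 72/6 = 12
te_D = (8 + 4·9 + 10)/6 = 54/6 = 9

Forward pass:
ES_A = 0; EF_A = 10
ES_B = 0; EF_B = 14
ES_C = max(EF_A=10, EF_B=14) = 14; EF_C = 14+12 = 26
ES_D = max(EF_A=10, EF_C=26) = 26; EF_D = 26+9 = 35
Expected project duration μ = 35 weeks. Critical path: B → C → D.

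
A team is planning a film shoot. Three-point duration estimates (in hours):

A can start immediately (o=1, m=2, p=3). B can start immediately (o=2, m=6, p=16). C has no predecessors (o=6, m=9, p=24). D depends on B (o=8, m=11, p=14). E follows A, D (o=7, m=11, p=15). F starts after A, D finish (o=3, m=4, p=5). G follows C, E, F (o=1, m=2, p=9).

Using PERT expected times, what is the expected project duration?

te_A = (1 + 4·2 + 3)/6 = 12/6 = 2
te_B = (2 + 4·6 + 16)/6 = 42/6 = 7
te_C = (6 + 4·9 + 24)/6 = 66/6 = 11
te_D = (8 + 4·11 + 14)/6 = 66/6 = 11
te_E = (7 + 4·11 + 15)/6 = 66/6 = 11
te_F = (3 + 4·4 + 5)/6 = 24/6 = 4
te_G = (1 + 4·2 + 9)/6 = 18/6 = 3

Forward pass:
ES_A = 0; EF_A = 2
ES_B = 0; EF_B = 7
ES_C = 0; EF_C = 11
ES_D = 7; EF_D = 7+11 = 18
ES_E = max(EF_A=2, EF_D=18) = 18; EF_E = 18+11 = 29
ES_F = max(EF_A=2, EF_D=18) = 18; EF_F = 18+4 = 22
ES_G = max(EF_C=11, EF_E=29, EF_F=22) = 29; EF_G = 29+3 = 32
Expected project duration μ = 32 hours. Critical path: B → D → E → G.

32 hours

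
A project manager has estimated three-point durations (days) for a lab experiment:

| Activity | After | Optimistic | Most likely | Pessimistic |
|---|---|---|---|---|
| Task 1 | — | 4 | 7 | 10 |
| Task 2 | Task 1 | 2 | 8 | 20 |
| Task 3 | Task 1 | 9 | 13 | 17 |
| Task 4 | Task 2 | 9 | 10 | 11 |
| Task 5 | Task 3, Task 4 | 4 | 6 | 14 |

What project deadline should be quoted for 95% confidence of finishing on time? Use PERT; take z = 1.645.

te_Task 1 = (4 + 4·7 + 10)/6 = 42/6 = 7; σ²_Task 1 = ((10−4)/6)² = 1.000
te_Task 2 = (2 + 4·8 + 20)/6 = 54/6 = 9; σ²_Task 2 = ((20−2)/6)² = 9.000
te_Task 3 = (9 + 4·13 + 17)/6 = 78/6 = 13; σ²_Task 3 = ((17−9)/6)² = 1.778
te_Task 4 = (9 + 4·10 + 11)/6 = 60/6 = 10; σ²_Task 4 = ((11−9)/6)² = 0.111
te_Task 5 = (4 + 4·6 + 14)/6 = 42/6 = 7; σ²_Task 5 = ((14−4)/6)² = 2.778

Forward pass:
ES_Task 1 = 0; EF_Task 1 = 7
ES_Task 2 = 7; EF_Task 2 = 7+9 = 16
ES_Task 3 = 7; EF_Task 3 = 7+13 = 20
ES_Task 4 = 16; EF_Task 4 = 16+10 = 26
ES_Task 5 = max(EF_Task 3=20, EF_Task 4=26) = 26; EF_Task 5 = 26+7 = 33
Expected project duration μ = 33 days. Critical path: Task 1 → Task 2 → Task 4 → Task 5.

Variance along critical path = 1.000 + 9.000 + 0.111 + 2.778 = 12.889; σ = 3.590 days.
D = μ + z·σ = 33 + 1.645·3.590 = 38.9 days

38.9 days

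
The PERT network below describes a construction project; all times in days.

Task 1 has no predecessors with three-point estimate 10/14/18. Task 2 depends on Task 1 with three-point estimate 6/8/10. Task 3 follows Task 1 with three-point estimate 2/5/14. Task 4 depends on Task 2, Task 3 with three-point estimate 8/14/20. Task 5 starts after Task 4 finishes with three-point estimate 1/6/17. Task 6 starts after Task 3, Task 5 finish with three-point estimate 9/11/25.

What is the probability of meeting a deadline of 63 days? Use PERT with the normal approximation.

0.939

te_Task 1 = (10 + 4·14 + 18)/6 = 84/6 = 14; σ²_Task 1 = ((18−10)/6)² = 1.778
te_Task 2 = (6 + 4·8 + 10)/6 = 48/6 = 8; σ²_Task 2 = ((10−6)/6)² = 0.444
te_Task 3 = (2 + 4·5 + 14)/6 = 36/6 = 6; σ²_Task 3 = ((14−2)/6)² = 4.000
te_Task 4 = (8 + 4·14 + 20)/6 = 84/6 = 14; σ²_Task 4 = ((20−8)/6)² = 4.000
te_Task 5 = (1 + 4·6 + 17)/6 = 42/6 = 7; σ²_Task 5 = ((17−1)/6)² = 7.111
te_Task 6 = (9 + 4·11 + 25)/6 = 78/6 = 13; σ²_Task 6 = ((25−9)/6)² = 7.111

Forward pass:
ES_Task 1 = 0; EF_Task 1 = 14
ES_Task 2 = 14; EF_Task 2 = 14+8 = 22
ES_Task 3 = 14; EF_Task 3 = 14+6 = 20
ES_Task 4 = max(EF_Task 2=22, EF_Task 3=20) = 22; EF_Task 4 = 22+14 = 36
ES_Task 5 = 36; EF_Task 5 = 36+7 = 43
ES_Task 6 = max(EF_Task 3=20, EF_Task 5=43) = 43; EF_Task 6 = 43+13 = 56
Expected project duration μ = 56 days. Critical path: Task 1 → Task 2 → Task 4 → Task 5 → Task 6.

Variance along critical path = 1.778 + 0.444 + 4.000 + 7.111 + 7.111 = 20.444; σ = √20.444 = 4.522 days.
Z = (63 − 56) / 4.522 = 1.548
P(T ≤ 63) = Φ(1.548) ≈ 0.939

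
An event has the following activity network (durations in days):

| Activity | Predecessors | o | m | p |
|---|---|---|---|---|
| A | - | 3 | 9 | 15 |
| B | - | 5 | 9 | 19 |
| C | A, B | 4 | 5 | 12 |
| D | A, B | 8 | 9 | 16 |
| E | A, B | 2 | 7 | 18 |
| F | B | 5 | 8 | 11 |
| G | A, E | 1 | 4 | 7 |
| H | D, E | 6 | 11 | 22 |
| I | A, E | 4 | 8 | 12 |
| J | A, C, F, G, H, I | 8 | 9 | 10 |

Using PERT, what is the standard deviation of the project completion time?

3.80 days

te_A = (3 + 4·9 + 15)/6 = 54/6 = 9; σ²_A = ((15−3)/6)² = 4.000
te_B = (5 + 4·9 + 19)/6 = 60/6 = 10; σ²_B = ((19−5)/6)² = 5.444
te_C = (4 + 4·5 + 12)/6 = 36/6 = 6; σ²_C = ((12−4)/6)² = 1.778
te_D = (8 + 4·9 + 16)/6 = 60/6 = 10; σ²_D = ((16−8)/6)² = 1.778
te_E = (2 + 4·7 + 18)/6 = 48/6 = 8; σ²_E = ((18−2)/6)² = 7.111
te_F = (5 + 4·8 + 11)/6 = 48/6 = 8; σ²_F = ((11−5)/6)² = 1.000
te_G = (1 + 4·4 + 7)/6 = 24/6 = 4; σ²_G = ((7−1)/6)² = 1.000
te_H = (6 + 4·11 + 22)/6 = 72/6 = 12; σ²_H = ((22−6)/6)² = 7.111
te_I = (4 + 4·8 + 12)/6 = 48/6 = 8; σ²_I = ((12−4)/6)² = 1.778
te_J = (8 + 4·9 + 10)/6 = 54/6 = 9; σ²_J = ((10−8)/6)² = 0.111

Forward pass:
ES_A = 0; EF_A = 9
ES_B = 0; EF_B = 10
ES_C = max(EF_A=9, EF_B=10) = 10; EF_C = 10+6 = 16
ES_D = max(EF_A=9, EF_B=10) = 10; EF_D = 10+10 = 20
ES_E = max(EF_A=9, EF_B=10) = 10; EF_E = 10+8 = 18
ES_F = 10; EF_F = 10+8 = 18
ES_G = max(EF_A=9, EF_E=18) = 18; EF_G = 18+4 = 22
ES_H = max(EF_D=20, EF_E=18) = 20; EF_H = 20+12 = 32
ES_I = max(EF_A=9, EF_E=18) = 18; EF_I = 18+8 = 26
ES_J = max(EF_A=9, EF_C=16, EF_F=18, EF_G=22, EF_H=32, EF_I=26) = 32; EF_J = 32+9 = 41
Expected project duration μ = 41 days. Critical path: B → D → H → J.

Variance along critical path = 5.444 + 1.778 + 7.111 + 0.111 = 14.444
σ = √14.444 = 3.801 days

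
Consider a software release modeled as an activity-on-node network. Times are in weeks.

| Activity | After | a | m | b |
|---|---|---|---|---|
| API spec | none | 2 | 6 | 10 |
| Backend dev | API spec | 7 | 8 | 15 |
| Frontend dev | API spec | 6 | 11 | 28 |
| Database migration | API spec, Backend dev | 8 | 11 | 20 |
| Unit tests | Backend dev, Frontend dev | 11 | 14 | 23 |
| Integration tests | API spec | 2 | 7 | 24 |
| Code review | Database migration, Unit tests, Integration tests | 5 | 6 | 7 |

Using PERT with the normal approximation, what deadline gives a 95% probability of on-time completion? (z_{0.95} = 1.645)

47.2 weeks

te_API spec = (2 + 4·6 + 10)/6 = 36/6 = 6; σ²_API spec = ((10−2)/6)² = 1.778
te_Backend dev = (7 + 4·8 + 15)/6 = 54/6 = 9; σ²_Backend dev = ((15−7)/6)² = 1.778
te_Frontend dev = (6 + 4·11 + 28)/6 = 78/6 = 13; σ²_Frontend dev = ((28−6)/6)² = 13.444
te_Database migration = (8 + 4·11 + 20)/6 = 72/6 = 12; σ²_Database migration = ((20−8)/6)² = 4.000
te_Unit tests = (11 + 4·14 + 23)/6 = 90/6 = 15; σ²_Unit tests = ((23−11)/6)² = 4.000
te_Integration tests = (2 + 4·7 + 24)/6 = 54/6 = 9; σ²_Integration tests = ((24−2)/6)² = 13.444
te_Code review = (5 + 4·6 + 7)/6 = 36/6 = 6; σ²_Code review = ((7−5)/6)² = 0.111

Forward pass:
ES_API spec = 0; EF_API spec = 6
ES_Backend dev = 6; EF_Backend dev = 6+9 = 15
ES_Frontend dev = 6; EF_Frontend dev = 6+13 = 19
ES_Database migration = max(EF_API spec=6, EF_Backend dev=15) = 15; EF_Database migration = 15+12 = 27
ES_Unit tests = max(EF_Backend dev=15, EF_Frontend dev=19) = 19; EF_Unit tests = 19+15 = 34
ES_Integration tests = 6; EF_Integration tests = 6+9 = 15
ES_Code review = max(EF_Database migration=27, EF_Unit tests=34, EF_Integration tests=15) = 34; EF_Code review = 34+6 = 40
Expected project duration μ = 40 weeks. Critical path: API spec → Frontend dev → Unit tests → Code review.

Variance along critical path = 1.778 + 13.444 + 4.000 + 0.111 = 19.333; σ = 4.397 weeks.
D = μ + z·σ = 40 + 1.645·4.397 = 47.2 weeks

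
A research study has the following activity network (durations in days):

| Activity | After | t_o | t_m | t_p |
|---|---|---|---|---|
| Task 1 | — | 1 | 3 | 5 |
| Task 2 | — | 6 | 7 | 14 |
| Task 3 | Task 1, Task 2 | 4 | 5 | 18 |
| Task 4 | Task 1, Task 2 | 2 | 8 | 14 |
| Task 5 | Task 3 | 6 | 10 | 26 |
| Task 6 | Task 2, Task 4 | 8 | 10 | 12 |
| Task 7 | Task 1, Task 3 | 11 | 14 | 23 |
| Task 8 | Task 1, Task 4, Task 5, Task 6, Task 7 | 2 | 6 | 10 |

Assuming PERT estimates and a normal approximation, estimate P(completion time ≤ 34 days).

0.290

te_Task 1 = (1 + 4·3 + 5)/6 = 18/6 = 3; σ²_Task 1 = ((5−1)/6)² = 0.444
te_Task 2 = (6 + 4·7 + 14)/6 = 48/6 = 8; σ²_Task 2 = ((14−6)/6)² = 1.778
te_Task 3 = (4 + 4·5 + 18)/6 = 42/6 = 7; σ²_Task 3 = ((18−4)/6)² = 5.444
te_Task 4 = (2 + 4·8 + 14)/6 = 48/6 = 8; σ²_Task 4 = ((14−2)/6)² = 4.000
te_Task 5 = (6 + 4·10 + 26)/6 = 72/6 = 12; σ²_Task 5 = ((26−6)/6)² = 11.111
te_Task 6 = (8 + 4·10 + 12)/6 = 60/6 = 10; σ²_Task 6 = ((12−8)/6)² = 0.444
te_Task 7 = (11 + 4·14 + 23)/6 = 90/6 = 15; σ²_Task 7 = ((23−11)/6)² = 4.000
te_Task 8 = (2 + 4·6 + 10)/6 = 36/6 = 6; σ²_Task 8 = ((10−2)/6)² = 1.778

Forward pass:
ES_Task 1 = 0; EF_Task 1 = 3
ES_Task 2 = 0; EF_Task 2 = 8
ES_Task 3 = max(EF_Task 1=3, EF_Task 2=8) = 8; EF_Task 3 = 8+7 = 15
ES_Task 4 = max(EF_Task 1=3, EF_Task 2=8) = 8; EF_Task 4 = 8+8 = 16
ES_Task 5 = 15; EF_Task 5 = 15+12 = 27
ES_Task 6 = max(EF_Task 2=8, EF_Task 4=16) = 16; EF_Task 6 = 16+10 = 26
ES_Task 7 = max(EF_Task 1=3, EF_Task 3=15) = 15; EF_Task 7 = 15+15 = 30
ES_Task 8 = max(EF_Task 1=3, EF_Task 4=16, EF_Task 5=27, EF_Task 6=26, EF_Task 7=30) = 30; EF_Task 8 = 30+6 = 36
Expected project duration μ = 36 days. Critical path: Task 2 → Task 3 → Task 7 → Task 8.

Variance along critical path = 1.778 + 5.444 + 4.000 + 1.778 = 13.000; σ = √13.000 = 3.606 days.
Z = (34 − 36) / 3.606 = -0.555
P(T ≤ 34) = Φ(-0.555) ≈ 0.290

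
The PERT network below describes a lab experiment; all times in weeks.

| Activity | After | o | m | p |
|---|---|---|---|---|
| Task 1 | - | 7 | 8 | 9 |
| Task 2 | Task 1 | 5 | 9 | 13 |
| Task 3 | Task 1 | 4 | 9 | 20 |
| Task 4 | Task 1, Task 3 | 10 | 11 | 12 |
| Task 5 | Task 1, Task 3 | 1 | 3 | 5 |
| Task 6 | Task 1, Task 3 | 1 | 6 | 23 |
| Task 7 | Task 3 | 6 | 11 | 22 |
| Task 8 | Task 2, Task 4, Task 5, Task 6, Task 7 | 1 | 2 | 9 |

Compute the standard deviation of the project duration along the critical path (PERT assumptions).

te_Task 1 = (7 + 4·8 + 9)/6 = 48/6 = 8; σ²_Task 1 = ((9−7)/6)² = 0.111
te_Task 2 = (5 + 4·9 + 13)/6 = 54/6 = 9; σ²_Task 2 = ((13−5)/6)² = 1.778
te_Task 3 = (4 + 4·9 + 20)/6 = 60/6 = 10; σ²_Task 3 = ((20−4)/6)² = 7.111
te_Task 4 = (10 + 4·11 + 12)/6 = 66/6 = 11; σ²_Task 4 = ((12−10)/6)² = 0.111
te_Task 5 = (1 + 4·3 + 5)/6 = 18/6 = 3; σ²_Task 5 = ((5−1)/6)² = 0.444
te_Task 6 = (1 + 4·6 + 23)/6 = 48/6 = 8; σ²_Task 6 = ((23−1)/6)² = 13.444
te_Task 7 = (6 + 4·11 + 22)/6 = 72/6 = 12; σ²_Task 7 = ((22−6)/6)² = 7.111
te_Task 8 = (1 + 4·2 + 9)/6 = 18/6 = 3; σ²_Task 8 = ((9−1)/6)² = 1.778

Forward pass:
ES_Task 1 = 0; EF_Task 1 = 8
ES_Task 2 = 8; EF_Task 2 = 8+9 = 17
ES_Task 3 = 8; EF_Task 3 = 8+10 = 18
ES_Task 4 = max(EF_Task 1=8, EF_Task 3=18) = 18; EF_Task 4 = 18+11 = 29
ES_Task 5 = max(EF_Task 1=8, EF_Task 3=18) = 18; EF_Task 5 = 18+3 = 21
ES_Task 6 = max(EF_Task 1=8, EF_Task 3=18) = 18; EF_Task 6 = 18+8 = 26
ES_Task 7 = 18; EF_Task 7 = 18+12 = 30
ES_Task 8 = max(EF_Task 2=17, EF_Task 4=29, EF_Task 5=21, EF_Task 6=26, EF_Task 7=30) = 30; EF_Task 8 = 30+3 = 33
Expected project duration μ = 33 weeks. Critical path: Task 1 → Task 3 → Task 7 → Task 8.

Variance along critical path = 0.111 + 7.111 + 7.111 + 1.778 = 16.111
σ = √16.111 = 4.014 weeks

4.01 weeks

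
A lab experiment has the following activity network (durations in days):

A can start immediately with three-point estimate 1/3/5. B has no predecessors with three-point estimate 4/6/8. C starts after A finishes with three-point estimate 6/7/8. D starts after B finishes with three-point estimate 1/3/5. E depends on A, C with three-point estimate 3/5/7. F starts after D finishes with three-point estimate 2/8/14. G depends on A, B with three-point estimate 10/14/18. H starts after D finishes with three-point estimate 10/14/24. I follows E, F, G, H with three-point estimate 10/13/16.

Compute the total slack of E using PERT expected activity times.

9 days

te_A = (1 + 4·3 + 5)/6 = 18/6 = 3
te_B = (4 + 4·6 + 8)/6 = 36/6 = 6
te_C = (6 + 4·7 + 8)/6 = 42/6 = 7
te_D = (1 + 4·3 + 5)/6 = 18/6 = 3
te_E = (3 + 4·5 + 7)/6 = 30/6 = 5
te_F = (2 + 4·8 + 14)/6 = 48/6 = 8
te_G = (10 + 4·14 + 18)/6 = 84/6 = 14
te_H = (10 + 4·14 + 24)/6 = 90/6 = 15
te_I = (10 + 4·13 + 16)/6 = 78/6 = 13

Forward pass:
ES_A = 0; EF_A = 3
ES_B = 0; EF_B = 6
ES_C = 3; EF_C = 3+7 = 10
ES_D = 6; EF_D = 6+3 = 9
ES_E = max(EF_A=3, EF_C=10) = 10; EF_E = 10+5 = 15
ES_F = 9; EF_F = 9+8 = 17
ES_G = max(EF_A=3, EF_B=6) = 6; EF_G = 6+14 = 20
ES_H = 9; EF_H = 9+15 = 24
ES_I = max(EF_E=15, EF_F=17, EF_G=20, EF_H=24) = 24; EF_I = 24+13 = 37
Expected project duration μ = 37 days. Critical path: B → D → H → I.

Backward pass:
LF_I = 37; LS_I = 37−13 = 24
LF_H = LS_I = 24; LS_H = 24−15 = 9
LF_G = LS_I = 24; LS_G = 24−14 = 10
LF_F = LS_I = 24; LS_F = 24−8 = 16
LF_E = LS_I = 24; LS_E = 24−5 = 19
LF_D = min(LS_F=16, LS_H=9) = 9; LS_D = 9−3 = 6
LF_C = LS_E = 19; LS_C = 19−7 = 12
LF_B = min(LS_D=6, LS_G=10) = 6; LS_B = 6−6 = 0
LF_A = min(LS_C=12, LS_E=19, LS_G=10) = 10; LS_A = 10−3 = 7
Slack_E = LS_E − ES_E = 19 − 10 = 9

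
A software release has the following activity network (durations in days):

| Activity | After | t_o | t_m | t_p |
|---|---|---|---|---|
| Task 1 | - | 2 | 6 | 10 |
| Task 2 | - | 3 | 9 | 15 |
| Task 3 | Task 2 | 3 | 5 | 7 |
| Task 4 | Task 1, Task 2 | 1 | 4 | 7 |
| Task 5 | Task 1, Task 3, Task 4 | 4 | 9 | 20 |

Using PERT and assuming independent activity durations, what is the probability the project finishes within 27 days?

te_Task 1 = (2 + 4·6 + 10)/6 = 36/6 = 6; σ²_Task 1 = ((10−2)/6)² = 1.778
te_Task 2 = (3 + 4·9 + 15)/6 = 54/6 = 9; σ²_Task 2 = ((15−3)/6)² = 4.000
te_Task 3 = (3 + 4·5 + 7)/6 = 30/6 = 5; σ²_Task 3 = ((7−3)/6)² = 0.444
te_Task 4 = (1 + 4·4 + 7)/6 = 24/6 = 4; σ²_Task 4 = ((7−1)/6)² = 1.000
te_Task 5 = (4 + 4·9 + 20)/6 = 60/6 = 10; σ²_Task 5 = ((20−4)/6)² = 7.111

Forward pass:
ES_Task 1 = 0; EF_Task 1 = 6
ES_Task 2 = 0; EF_Task 2 = 9
ES_Task 3 = 9; EF_Task 3 = 9+5 = 14
ES_Task 4 = max(EF_Task 1=6, EF_Task 2=9) = 9; EF_Task 4 = 9+4 = 13
ES_Task 5 = max(EF_Task 1=6, EF_Task 3=14, EF_Task 4=13) = 14; EF_Task 5 = 14+10 = 24
Expected project duration μ = 24 days. Critical path: Task 2 → Task 3 → Task 5.

Variance along critical path = 4.000 + 0.444 + 7.111 = 11.556; σ = √11.556 = 3.399 days.
Z = (27 − 24) / 3.399 = 0.883
P(T ≤ 27) = Φ(0.883) ≈ 0.811

0.811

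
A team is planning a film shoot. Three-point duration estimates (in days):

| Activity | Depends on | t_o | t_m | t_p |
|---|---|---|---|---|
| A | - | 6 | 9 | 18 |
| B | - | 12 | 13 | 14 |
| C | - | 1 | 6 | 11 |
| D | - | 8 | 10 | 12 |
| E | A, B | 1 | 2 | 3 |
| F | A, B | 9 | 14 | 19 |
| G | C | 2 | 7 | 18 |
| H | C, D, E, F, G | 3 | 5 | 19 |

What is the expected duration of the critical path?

te_A = (6 + 4·9 + 18)/6 = 60/6 = 10
te_B = (12 + 4·13 + 14)/6 = 78/6 = 13
te_C = (1 + 4·6 + 11)/6 = 36/6 = 6
te_D = (8 + 4·10 + 12)/6 = 60/6 = 10
te_E = (1 + 4·2 + 3)/6 = 12/6 = 2
te_F = (9 + 4·14 + 19)/6 = 84/6 = 14
te_G = (2 + 4·7 + 18)/6 = 48/6 = 8
te_H = (3 + 4·5 + 19)/6 = 42/6 = 7

Forward pass:
ES_A = 0; EF_A = 10
ES_B = 0; EF_B = 13
ES_C = 0; EF_C = 6
ES_D = 0; EF_D = 10
ES_E = max(EF_A=10, EF_B=13) = 13; EF_E = 13+2 = 15
ES_F = max(EF_A=10, EF_B=13) = 13; EF_F = 13+14 = 27
ES_G = 6; EF_G = 6+8 = 14
ES_H = max(EF_C=6, EF_D=10, EF_E=15, EF_F=27, EF_G=14) = 27; EF_H = 27+7 = 34
Expected project duration μ = 34 days. Critical path: B → F → H.

34 days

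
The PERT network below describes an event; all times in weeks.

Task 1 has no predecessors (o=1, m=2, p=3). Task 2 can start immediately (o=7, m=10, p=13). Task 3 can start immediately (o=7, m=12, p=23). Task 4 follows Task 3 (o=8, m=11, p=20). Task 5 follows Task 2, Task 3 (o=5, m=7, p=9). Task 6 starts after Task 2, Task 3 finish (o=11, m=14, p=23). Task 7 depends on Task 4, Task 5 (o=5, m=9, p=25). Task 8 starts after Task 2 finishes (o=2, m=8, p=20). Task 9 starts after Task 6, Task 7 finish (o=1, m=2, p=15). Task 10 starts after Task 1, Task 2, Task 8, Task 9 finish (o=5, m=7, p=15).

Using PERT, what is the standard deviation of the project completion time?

te_Task 1 = (1 + 4·2 + 3)/6 = 12/6 = 2; σ²_Task 1 = ((3−1)/6)² = 0.111
te_Task 2 = (7 + 4·10 + 13)/6 = 60/6 = 10; σ²_Task 2 = ((13−7)/6)² = 1.000
te_Task 3 = (7 + 4·12 + 23)/6 = 78/6 = 13; σ²_Task 3 = ((23−7)/6)² = 7.111
te_Task 4 = (8 + 4·11 + 20)/6 = 72/6 = 12; σ²_Task 4 = ((20−8)/6)² = 4.000
te_Task 5 = (5 + 4·7 + 9)/6 = 42/6 = 7; σ²_Task 5 = ((9−5)/6)² = 0.444
te_Task 6 = (11 + 4·14 + 23)/6 = 90/6 = 15; σ²_Task 6 = ((23−11)/6)² = 4.000
te_Task 7 = (5 + 4·9 + 25)/6 = 66/6 = 11; σ²_Task 7 = ((25−5)/6)² = 11.111
te_Task 8 = (2 + 4·8 + 20)/6 = 54/6 = 9; σ²_Task 8 = ((20−2)/6)² = 9.000
te_Task 9 = (1 + 4·2 + 15)/6 = 24/6 = 4; σ²_Task 9 = ((15−1)/6)² = 5.444
te_Task 10 = (5 + 4·7 + 15)/6 = 48/6 = 8; σ²_Task 10 = ((15−5)/6)² = 2.778

Forward pass:
ES_Task 1 = 0; EF_Task 1 = 2
ES_Task 2 = 0; EF_Task 2 = 10
ES_Task 3 = 0; EF_Task 3 = 13
ES_Task 4 = 13; EF_Task 4 = 13+12 = 25
ES_Task 5 = max(EF_Task 2=10, EF_Task 3=13) = 13; EF_Task 5 = 13+7 = 20
ES_Task 6 = max(EF_Task 2=10, EF_Task 3=13) = 13; EF_Task 6 = 13+15 = 28
ES_Task 7 = max(EF_Task 4=25, EF_Task 5=20) = 25; EF_Task 7 = 25+11 = 36
ES_Task 8 = 10; EF_Task 8 = 10+9 = 19
ES_Task 9 = max(EF_Task 6=28, EF_Task 7=36) = 36; EF_Task 9 = 36+4 = 40
ES_Task 10 = max(EF_Task 1=2, EF_Task 2=10, EF_Task 8=19, EF_Task 9=40) = 40; EF_Task 10 = 40+8 = 48
Expected project duration μ = 48 weeks. Critical path: Task 3 → Task 4 → Task 7 → Task 9 → Task 10.

Variance along critical path = 7.111 + 4.000 + 11.111 + 5.444 + 2.778 = 30.444
σ = √30.444 = 5.518 weeks

5.52 weeks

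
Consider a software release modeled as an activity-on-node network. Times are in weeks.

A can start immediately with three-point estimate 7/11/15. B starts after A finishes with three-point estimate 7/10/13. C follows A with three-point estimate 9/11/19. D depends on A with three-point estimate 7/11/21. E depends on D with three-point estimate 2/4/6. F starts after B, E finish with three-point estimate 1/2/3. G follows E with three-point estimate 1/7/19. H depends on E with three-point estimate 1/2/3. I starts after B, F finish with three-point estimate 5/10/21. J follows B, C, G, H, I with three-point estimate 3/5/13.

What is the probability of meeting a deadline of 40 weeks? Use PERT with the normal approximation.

0.077

te_A = (7 + 4·11 + 15)/6 = 66/6 = 11; σ²_A = ((15−7)/6)² = 1.778
te_B = (7 + 4·10 + 13)/6 = 60/6 = 10; σ²_B = ((13−7)/6)² = 1.000
te_C = (9 + 4·11 + 19)/6 = 72/6 = 12; σ²_C = ((19−9)/6)² = 2.778
te_D = (7 + 4·11 + 21)/6 = 72/6 = 12; σ²_D = ((21−7)/6)² = 5.444
te_E = (2 + 4·4 + 6)/6 = 24/6 = 4; σ²_E = ((6−2)/6)² = 0.444
te_F = (1 + 4·2 + 3)/6 = 12/6 = 2; σ²_F = ((3−1)/6)² = 0.111
te_G = (1 + 4·7 + 19)/6 = 48/6 = 8; σ²_G = ((19−1)/6)² = 9.000
te_H = (1 + 4·2 + 3)/6 = 12/6 = 2; σ²_H = ((3−1)/6)² = 0.111
te_I = (5 + 4·10 + 21)/6 = 66/6 = 11; σ²_I = ((21−5)/6)² = 7.111
te_J = (3 + 4·5 + 13)/6 = 36/6 = 6; σ²_J = ((13−3)/6)² = 2.778

Forward pass:
ES_A = 0; EF_A = 11
ES_B = 11; EF_B = 11+10 = 21
ES_C = 11; EF_C = 11+12 = 23
ES_D = 11; EF_D = 11+12 = 23
ES_E = 23; EF_E = 23+4 = 27
ES_F = max(EF_B=21, EF_E=27) = 27; EF_F = 27+2 = 29
ES_G = 27; EF_G = 27+8 = 35
ES_H = 27; EF_H = 27+2 = 29
ES_I = max(EF_B=21, EF_F=29) = 29; EF_I = 29+11 = 40
ES_J = max(EF_B=21, EF_C=23, EF_G=35, EF_H=29, EF_I=40) = 40; EF_J = 40+6 = 46
Expected project duration μ = 46 weeks. Critical path: A → D → E → F → I → J.

Variance along critical path = 1.778 + 5.444 + 0.444 + 0.111 + 7.111 + 2.778 = 17.667; σ = √17.667 = 4.203 weeks.
Z = (40 − 46) / 4.203 = -1.427
P(T ≤ 40) = Φ(-1.427) ≈ 0.077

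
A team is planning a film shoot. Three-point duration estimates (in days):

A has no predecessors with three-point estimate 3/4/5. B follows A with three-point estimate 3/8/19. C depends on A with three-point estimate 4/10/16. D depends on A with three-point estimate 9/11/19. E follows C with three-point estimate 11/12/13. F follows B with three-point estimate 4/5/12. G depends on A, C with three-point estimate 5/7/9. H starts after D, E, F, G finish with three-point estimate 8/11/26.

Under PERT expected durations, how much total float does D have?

10 days

te_A = (3 + 4·4 + 5)/6 = 24/6 = 4
te_B = (3 + 4·8 + 19)/6 = 54/6 = 9
te_C = (4 + 4·10 + 16)/6 = 60/6 = 10
te_D = (9 + 4·11 + 19)/6 = 72/6 = 12
te_E = (11 + 4·12 + 13)/6 = 72/6 = 12
te_F = (4 + 4·5 + 12)/6 = 36/6 = 6
te_G = (5 + 4·7 + 9)/6 = 42/6 = 7
te_H = (8 + 4·11 + 26)/6 = 78/6 = 13

Forward pass:
ES_A = 0; EF_A = 4
ES_B = 4; EF_B = 4+9 = 13
ES_C = 4; EF_C = 4+10 = 14
ES_D = 4; EF_D = 4+12 = 16
ES_E = 14; EF_E = 14+12 = 26
ES_F = 13; EF_F = 13+6 = 19
ES_G = max(EF_A=4, EF_C=14) = 14; EF_G = 14+7 = 21
ES_H = max(EF_D=16, EF_E=26, EF_F=19, EF_G=21) = 26; EF_H = 26+13 = 39
Expected project duration μ = 39 days. Critical path: A → C → E → H.

Backward pass:
LF_H = 39; LS_H = 39−13 = 26
LF_G = LS_H = 26; LS_G = 26−7 = 19
LF_F = LS_H = 26; LS_F = 26−6 = 20
LF_E = LS_H = 26; LS_E = 26−12 = 14
LF_D = LS_H = 26; LS_D = 26−12 = 14
LF_C = min(LS_E=14, LS_G=19) = 14; LS_C = 14−10 = 4
LF_B = LS_F = 20; LS_B = 20−9 = 11
LF_A = min(LS_B=11, LS_C=4, LS_D=14, LS_G=19) = 4; LS_A = 4−4 = 0
Slack_D = LS_D − ES_D = 14 − 4 = 10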